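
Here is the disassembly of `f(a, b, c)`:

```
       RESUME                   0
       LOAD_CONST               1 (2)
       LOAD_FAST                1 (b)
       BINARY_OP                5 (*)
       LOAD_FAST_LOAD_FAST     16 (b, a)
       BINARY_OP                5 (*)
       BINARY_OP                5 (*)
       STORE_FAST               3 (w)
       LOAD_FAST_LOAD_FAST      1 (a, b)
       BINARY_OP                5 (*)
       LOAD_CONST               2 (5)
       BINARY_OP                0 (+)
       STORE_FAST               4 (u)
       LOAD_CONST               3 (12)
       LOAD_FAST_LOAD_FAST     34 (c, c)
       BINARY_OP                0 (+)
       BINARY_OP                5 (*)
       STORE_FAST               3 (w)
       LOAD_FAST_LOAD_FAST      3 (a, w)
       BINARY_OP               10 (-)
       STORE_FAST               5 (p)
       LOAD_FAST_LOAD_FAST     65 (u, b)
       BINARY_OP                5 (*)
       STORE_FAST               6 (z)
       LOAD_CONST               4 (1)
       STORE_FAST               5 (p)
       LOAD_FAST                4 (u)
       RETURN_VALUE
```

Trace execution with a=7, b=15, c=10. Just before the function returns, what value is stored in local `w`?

LOAD_CONST → push 2. Stack: [2]
LOAD_FAST b → push 15. Stack: [2, 15]
BINARY_OP * → 2 * 15 = 30. Stack: [30]
LOAD_FAST_LOAD_FAST b,a → push 15,7. Stack: [30, 15, 7]
BINARY_OP * → 15 * 7 = 105. Stack: [30, 105]
BINARY_OP * → 30 * 105 = 3150. Stack: [3150]
STORE_FAST w → w=3150. Stack: []
LOAD_FAST_LOAD_FAST a,b → push 7,15. Stack: [7, 15]
BINARY_OP * → 7 * 15 = 105. Stack: [105]
LOAD_CONST → push 5. Stack: [105, 5]
BINARY_OP + → 105 + 5 = 110. Stack: [110]
STORE_FAST u → u=110. Stack: []
LOAD_CONST → push 12. Stack: [12]
LOAD_FAST_LOAD_FAST c,c → push 10,10. Stack: [12, 10, 10]
BINARY_OP + → 10 + 10 = 20. Stack: [12, 20]
BINARY_OP * → 12 * 20 = 240. Stack: [240]
STORE_FAST w → w=240. Stack: []
LOAD_FAST_LOAD_FAST a,w → push 7,240. Stack: [7, 240]
BINARY_OP - → 7 - 240 = -233. Stack: [-233]
STORE_FAST p → p=-233. Stack: []
LOAD_FAST_LOAD_FAST u,b → push 110,15. Stack: [110, 15]
BINARY_OP * → 110 * 15 = 1650. Stack: [1650]
STORE_FAST z → z=1650. Stack: []
LOAD_CONST → push 1. Stack: [1]
STORE_FAST p → p=1. Stack: []
LOAD_FAST u → push 110. Stack: [110]
RETURN_VALUE → return 110.

240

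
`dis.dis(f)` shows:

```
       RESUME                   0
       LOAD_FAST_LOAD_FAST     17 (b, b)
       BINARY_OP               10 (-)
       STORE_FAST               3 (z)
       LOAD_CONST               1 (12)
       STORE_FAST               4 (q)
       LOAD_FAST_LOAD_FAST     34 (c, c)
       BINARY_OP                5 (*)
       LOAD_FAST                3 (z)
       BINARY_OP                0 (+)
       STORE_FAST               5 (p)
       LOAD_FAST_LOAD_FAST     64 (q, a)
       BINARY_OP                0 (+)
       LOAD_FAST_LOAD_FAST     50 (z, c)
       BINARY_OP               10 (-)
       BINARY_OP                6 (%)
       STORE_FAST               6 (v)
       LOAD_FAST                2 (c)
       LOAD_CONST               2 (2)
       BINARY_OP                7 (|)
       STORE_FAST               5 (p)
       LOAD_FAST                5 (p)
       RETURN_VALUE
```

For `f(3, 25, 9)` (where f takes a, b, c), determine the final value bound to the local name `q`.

LOAD_FAST_LOAD_FAST b,b → push 25,25. Stack: [25, 25]
BINARY_OP - → 25 - 25 = 0. Stack: [0]
STORE_FAST z → z=0. Stack: []
LOAD_CONST → push 12. Stack: [12]
STORE_FAST q → q=12. Stack: []
LOAD_FAST_LOAD_FAST c,c → push 9,9. Stack: [9, 9]
BINARY_OP * → 9 * 9 = 81. Stack: [81]
LOAD_FAST z → push 0. Stack: [81, 0]
BINARY_OP + → 81 + 0 = 81. Stack: [81]
STORE_FAST p → p=81. Stack: []
LOAD_FAST_LOAD_FAST q,a → push 12,3. Stack: [12, 3]
BINARY_OP + → 12 + 3 = 15. Stack: [15]
LOAD_FAST_LOAD_FAST z,c → push 0,9. Stack: [15, 0, 9]
BINARY_OP - → 0 - 9 = -9. Stack: [15, -9]
BINARY_OP % → 15 % -9 = -3. Stack: [-3]
STORE_FAST v → v=-3. Stack: []
LOAD_FAST c → push 9. Stack: [9]
LOAD_CONST → push 2. Stack: [9, 2]
BINARY_OP | → 9 | 2 = 11. Stack: [11]
STORE_FAST p → p=11. Stack: []
LOAD_FAST p → push 11. Stack: [11]
RETURN_VALUE → return 11.

12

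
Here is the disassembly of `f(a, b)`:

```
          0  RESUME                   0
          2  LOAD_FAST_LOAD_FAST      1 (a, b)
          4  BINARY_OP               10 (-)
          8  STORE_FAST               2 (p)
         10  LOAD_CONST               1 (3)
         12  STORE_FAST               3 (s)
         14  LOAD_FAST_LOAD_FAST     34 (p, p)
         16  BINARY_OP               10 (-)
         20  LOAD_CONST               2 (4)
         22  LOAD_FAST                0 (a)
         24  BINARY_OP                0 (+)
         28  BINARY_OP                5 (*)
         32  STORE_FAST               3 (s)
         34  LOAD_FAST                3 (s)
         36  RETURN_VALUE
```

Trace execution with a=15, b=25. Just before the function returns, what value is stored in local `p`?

-10

LOAD_FAST_LOAD_FAST a,b → push 15,25. Stack: [15, 25]
BINARY_OP - → 15 - 25 = -10. Stack: [-10]
STORE_FAST p → p=-10. Stack: []
LOAD_CONST → push 3. Stack: [3]
STORE_FAST s → s=3. Stack: []
LOAD_FAST_LOAD_FAST p,p → push -10,-10. Stack: [-10, -10]
BINARY_OP - → -10 - -10 = 0. Stack: [0]
LOAD_CONST → push 4. Stack: [0, 4]
LOAD_FAST a → push 15. Stack: [0, 4, 15]
BINARY_OP + → 4 + 15 = 19. Stack: [0, 19]
BINARY_OP * → 0 * 19 = 0. Stack: [0]
STORE_FAST s → s=0. Stack: []
LOAD_FAST s → push 0. Stack: [0]
RETURN_VALUE → return 0.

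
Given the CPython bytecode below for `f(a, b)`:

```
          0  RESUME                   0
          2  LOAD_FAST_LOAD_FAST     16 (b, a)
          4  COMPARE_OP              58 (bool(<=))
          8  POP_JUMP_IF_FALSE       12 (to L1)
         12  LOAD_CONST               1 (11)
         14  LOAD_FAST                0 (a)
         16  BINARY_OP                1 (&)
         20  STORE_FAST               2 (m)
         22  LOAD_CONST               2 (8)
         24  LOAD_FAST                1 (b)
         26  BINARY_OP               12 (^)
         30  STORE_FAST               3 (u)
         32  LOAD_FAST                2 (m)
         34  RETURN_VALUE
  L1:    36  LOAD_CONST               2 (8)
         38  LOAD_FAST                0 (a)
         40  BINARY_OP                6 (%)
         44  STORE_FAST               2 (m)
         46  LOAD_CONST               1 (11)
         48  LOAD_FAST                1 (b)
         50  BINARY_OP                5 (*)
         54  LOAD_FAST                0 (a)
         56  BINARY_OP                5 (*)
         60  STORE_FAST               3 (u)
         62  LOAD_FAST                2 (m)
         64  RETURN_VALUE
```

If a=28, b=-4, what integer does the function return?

LOAD_FAST_LOAD_FAST b,a → push -4,28. Stack: [-4, 28]
COMPARE_OP bool(<=) → -4 vs 28 = True. Stack: [True]
POP_JUMP_IF_FALSE → pop True; no jump. Stack: []
LOAD_CONST → push 11. Stack: [11]
LOAD_FAST a → push 28. Stack: [11, 28]
BINARY_OP & → 11 & 28 = 8. Stack: [8]
STORE_FAST m → m=8. Stack: []
LOAD_CONST → push 8. Stack: [8]
LOAD_FAST b → push -4. Stack: [8, -4]
BINARY_OP ^ → 8 ^ -4 = -12. Stack: [-12]
STORE_FAST u → u=-12. Stack: []
LOAD_FAST m → push 8. Stack: [8]
RETURN_VALUE → return 8.

8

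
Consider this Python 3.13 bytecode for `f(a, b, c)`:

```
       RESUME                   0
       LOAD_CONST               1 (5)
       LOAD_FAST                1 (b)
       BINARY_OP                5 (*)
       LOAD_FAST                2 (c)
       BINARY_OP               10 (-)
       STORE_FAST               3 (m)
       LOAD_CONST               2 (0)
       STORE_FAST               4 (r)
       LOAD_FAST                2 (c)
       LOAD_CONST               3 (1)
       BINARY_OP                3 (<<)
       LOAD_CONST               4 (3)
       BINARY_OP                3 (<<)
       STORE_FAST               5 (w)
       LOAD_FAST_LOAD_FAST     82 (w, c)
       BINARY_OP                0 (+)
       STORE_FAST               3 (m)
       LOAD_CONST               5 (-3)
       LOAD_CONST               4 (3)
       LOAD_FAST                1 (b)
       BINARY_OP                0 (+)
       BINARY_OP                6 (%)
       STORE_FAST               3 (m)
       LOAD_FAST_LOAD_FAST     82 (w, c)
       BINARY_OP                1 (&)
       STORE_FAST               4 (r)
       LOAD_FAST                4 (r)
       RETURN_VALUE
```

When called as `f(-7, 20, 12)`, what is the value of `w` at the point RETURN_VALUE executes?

LOAD_CONST → push 5. Stack: [5]
LOAD_FAST b → push 20. Stack: [5, 20]
BINARY_OP * → 5 * 20 = 100. Stack: [100]
LOAD_FAST c → push 12. Stack: [100, 12]
BINARY_OP - → 100 - 12 = 88. Stack: [88]
STORE_FAST m → m=88. Stack: []
LOAD_CONST → push 0. Stack: [0]
STORE_FAST r → r=0. Stack: []
LOAD_FAST c → push 12. Stack: [12]
LOAD_CONST → push 1. Stack: [12, 1]
BINARY_OP << → 12 << 1 = 24. Stack: [24]
LOAD_CONST → push 3. Stack: [24, 3]
BINARY_OP << → 24 << 3 = 192. Stack: [192]
STORE_FAST w → w=192. Stack: []
LOAD_FAST_LOAD_FAST w,c → push 192,12. Stack: [192, 12]
BINARY_OP + → 192 + 12 = 204. Stack: [204]
STORE_FAST m → m=204. Stack: []
LOAD_CONST → push -3. Stack: [-3]
LOAD_CONST → push 3. Stack: [-3, 3]
LOAD_FAST b → push 20. Stack: [-3, 3, 20]
BINARY_OP + → 3 + 20 = 23. Stack: [-3, 23]
BINARY_OP % → -3 % 23 = 20. Stack: [20]
STORE_FAST m → m=20. Stack: []
LOAD_FAST_LOAD_FAST w,c → push 192,12. Stack: [192, 12]
BINARY_OP & → 192 & 12 = 0. Stack: [0]
STORE_FAST r → r=0. Stack: []
LOAD_FAST r → push 0. Stack: [0]
RETURN_VALUE → return 0.

192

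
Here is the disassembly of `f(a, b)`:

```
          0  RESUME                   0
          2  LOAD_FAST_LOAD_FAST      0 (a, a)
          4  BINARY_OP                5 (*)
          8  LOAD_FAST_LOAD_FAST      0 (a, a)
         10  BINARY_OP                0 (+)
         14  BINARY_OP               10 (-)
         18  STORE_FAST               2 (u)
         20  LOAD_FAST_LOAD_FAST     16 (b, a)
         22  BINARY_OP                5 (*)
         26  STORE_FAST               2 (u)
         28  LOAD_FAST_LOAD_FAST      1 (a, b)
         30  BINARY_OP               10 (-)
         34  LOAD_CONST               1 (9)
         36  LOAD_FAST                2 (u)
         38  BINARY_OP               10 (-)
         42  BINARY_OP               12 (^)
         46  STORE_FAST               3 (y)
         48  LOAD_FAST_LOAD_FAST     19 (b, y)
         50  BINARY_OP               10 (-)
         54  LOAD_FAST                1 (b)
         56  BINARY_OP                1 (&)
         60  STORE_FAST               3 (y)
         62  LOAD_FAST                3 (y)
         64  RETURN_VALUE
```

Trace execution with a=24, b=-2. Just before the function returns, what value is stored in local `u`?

LOAD_FAST_LOAD_FAST a,a → push 24,24. Stack: [24, 24]
BINARY_OP * → 24 * 24 = 576. Stack: [576]
LOAD_FAST_LOAD_FAST a,a → push 24,24. Stack: [576, 24, 24]
BINARY_OP + → 24 + 24 = 48. Stack: [576, 48]
BINARY_OP - → 576 - 48 = 528. Stack: [528]
STORE_FAST u → u=528. Stack: []
LOAD_FAST_LOAD_FAST b,a → push -2,24. Stack: [-2, 24]
BINARY_OP * → -2 * 24 = -48. Stack: [-48]
STORE_FAST u → u=-48. Stack: []
LOAD_FAST_LOAD_FAST a,b → push 24,-2. Stack: [24, -2]
BINARY_OP - → 24 - -2 = 26. Stack: [26]
LOAD_CONST → push 9. Stack: [26, 9]
LOAD_FAST u → push -48. Stack: [26, 9, -48]
BINARY_OP - → 9 - -48 = 57. Stack: [26, 57]
BINARY_OP ^ → 26 ^ 57 = 35. Stack: [35]
STORE_FAST y → y=35. Stack: []
LOAD_FAST_LOAD_FAST b,y → push -2,35. Stack: [-2, 35]
BINARY_OP - → -2 - 35 = -37. Stack: [-37]
LOAD_FAST b → push -2. Stack: [-37, -2]
BINARY_OP & → -37 & -2 = -38. Stack: [-38]
STORE_FAST y → y=-38. Stack: []
LOAD_FAST y → push -38. Stack: [-38]
RETURN_VALUE → return -38.

-48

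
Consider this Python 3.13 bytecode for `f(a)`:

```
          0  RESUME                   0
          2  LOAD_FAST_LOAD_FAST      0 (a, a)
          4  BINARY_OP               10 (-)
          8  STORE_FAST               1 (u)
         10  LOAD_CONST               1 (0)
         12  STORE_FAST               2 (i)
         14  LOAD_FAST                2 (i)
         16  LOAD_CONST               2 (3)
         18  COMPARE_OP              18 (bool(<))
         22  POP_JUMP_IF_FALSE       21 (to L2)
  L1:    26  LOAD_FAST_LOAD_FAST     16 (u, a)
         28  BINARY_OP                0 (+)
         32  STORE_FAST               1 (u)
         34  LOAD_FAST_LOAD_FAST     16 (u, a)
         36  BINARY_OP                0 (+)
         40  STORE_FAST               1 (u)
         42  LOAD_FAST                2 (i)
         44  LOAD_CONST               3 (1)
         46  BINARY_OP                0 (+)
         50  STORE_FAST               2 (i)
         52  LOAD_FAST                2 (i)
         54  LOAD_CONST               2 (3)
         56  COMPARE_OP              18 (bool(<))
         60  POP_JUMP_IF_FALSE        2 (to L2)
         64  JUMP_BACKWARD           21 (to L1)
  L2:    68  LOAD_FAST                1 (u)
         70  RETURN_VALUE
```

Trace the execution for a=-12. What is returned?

LOAD_FAST_LOAD_FAST a,a → push -12,-12. Stack: [-12, -12]
BINARY_OP - → -12 - -12 = 0. Stack: [0]
STORE_FAST u → u=0. Stack: []
LOAD_CONST → push 0. Stack: [0]
STORE_FAST i → i=0. Stack: []
LOAD_FAST i → push 0. Stack: [0]
LOAD_CONST → push 3. Stack: [0, 3]
COMPARE_OP bool(<) → 0 vs 3 = True. Stack: [True]
POP_JUMP_IF_FALSE → pop True; no jump. Stack: []
LOAD_FAST_LOAD_FAST u,a → push 0,-12. Stack: [0, -12]
BINARY_OP + → 0 + -12 = -12. Stack: [-12]
STORE_FAST u → u=-12. Stack: []
LOAD_FAST_LOAD_FAST u,a → push -12,-12. Stack: [-12, -12]
BINARY_OP + → -12 + -12 = -24. Stack: [-24]
STORE_FAST u → u=-24. Stack: []
LOAD_FAST i → push 0. Stack: [0]
LOAD_CONST → push 1. Stack: [0, 1]
BINARY_OP + → 0 + 1 = 1. Stack: [1]
STORE_FAST i → i=1. Stack: []
LOAD_FAST i → push 1. Stack: [1]
LOAD_CONST → push 3. Stack: [1, 3]
COMPARE_OP bool(<) → 1 vs 3 = True. Stack: [True]
POP_JUMP_IF_FALSE → pop True; no jump. Stack: []
LOAD_FAST_LOAD_FAST u,a → push -24,-12. Stack: [-24, -12]
BINARY_OP + → -24 + -12 = -36. Stack: [-36]
STORE_FAST u → u=-36. Stack: []
LOAD_FAST_LOAD_FAST u,a → push -36,-12. Stack: [-36, -12]
BINARY_OP + → -36 + -12 = -48. Stack: [-48]
STORE_FAST u → u=-48. Stack: []
LOAD_FAST i → push 1. Stack: [1]
LOAD_CONST → push 1. Stack: [1, 1]
BINARY_OP + → 1 + 1 = 2. Stack: [2]
STORE_FAST i → i=2. Stack: []
LOAD_FAST i → push 2. Stack: [2]
LOAD_CONST → push 3. Stack: [2, 3]
COMPARE_OP bool(<) → 2 vs 3 = True. Stack: [True]
POP_JUMP_IF_FALSE → pop True; no jump. Stack: []
LOAD_FAST_LOAD_FAST u,a → push -48,-12. Stack: [-48, -12]
BINARY_OP + → -48 + -12 = -60. Stack: [-60]
STORE_FAST u → u=-60. Stack: []
LOAD_FAST_LOAD_FAST u,a → push -60,-12. Stack: [-60, -12]
BINARY_OP + → -60 + -12 = -72. Stack: [-72]
STORE_FAST u → u=-72. Stack: []
LOAD_FAST i → push 2. Stack: [2]
LOAD_CONST → push 1. Stack: [2, 1]
BINARY_OP + → 2 + 1 = 3. Stack: [3]
STORE_FAST i → i=3. Stack: []
LOAD_FAST i → push 3. Stack: [3]
LOAD_CONST → push 3. Stack: [3, 3]
COMPARE_OP bool(<) → 3 vs 3 = False. Stack: [False]
POP_JUMP_IF_FALSE → pop False; jump. Stack: []
LOAD_FAST u → push -72. Stack: [-72]
RETURN_VALUE → return -72.

-72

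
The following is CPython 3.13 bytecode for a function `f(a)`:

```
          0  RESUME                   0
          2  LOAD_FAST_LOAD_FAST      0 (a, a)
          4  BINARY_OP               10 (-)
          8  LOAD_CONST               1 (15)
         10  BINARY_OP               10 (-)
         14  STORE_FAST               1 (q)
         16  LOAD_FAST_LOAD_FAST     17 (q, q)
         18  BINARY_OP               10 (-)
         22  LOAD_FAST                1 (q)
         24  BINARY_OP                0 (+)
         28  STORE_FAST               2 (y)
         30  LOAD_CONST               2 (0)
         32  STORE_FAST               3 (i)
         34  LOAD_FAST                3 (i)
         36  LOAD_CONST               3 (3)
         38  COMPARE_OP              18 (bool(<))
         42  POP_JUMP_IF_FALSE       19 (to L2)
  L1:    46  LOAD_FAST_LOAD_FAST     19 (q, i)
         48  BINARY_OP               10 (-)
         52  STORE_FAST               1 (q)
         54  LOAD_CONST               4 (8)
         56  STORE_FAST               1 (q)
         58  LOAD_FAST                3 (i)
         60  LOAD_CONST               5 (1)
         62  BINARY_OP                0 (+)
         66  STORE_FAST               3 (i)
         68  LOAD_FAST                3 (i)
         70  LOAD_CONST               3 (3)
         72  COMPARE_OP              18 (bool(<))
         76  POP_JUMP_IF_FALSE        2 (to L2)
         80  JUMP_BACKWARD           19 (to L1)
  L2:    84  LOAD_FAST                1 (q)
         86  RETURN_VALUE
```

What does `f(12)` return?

8

LOAD_FAST_LOAD_FAST a,a → push 12,12. Stack: [12, 12]
BINARY_OP - → 12 - 12 = 0. Stack: [0]
LOAD_CONST → push 15. Stack: [0, 15]
BINARY_OP - → 0 - 15 = -15. Stack: [-15]
STORE_FAST q → q=-15. Stack: []
LOAD_FAST_LOAD_FAST q,q → push -15,-15. Stack: [-15, -15]
BINARY_OP - → -15 - -15 = 0. Stack: [0]
LOAD_FAST q → push -15. Stack: [0, -15]
BINARY_OP + → 0 + -15 = -15. Stack: [-15]
STORE_FAST y → y=-15. Stack: []
LOAD_CONST → push 0. Stack: [0]
STORE_FAST i → i=0. Stack: []
LOAD_FAST i → push 0. Stack: [0]
LOAD_CONST → push 3. Stack: [0, 3]
COMPARE_OP bool(<) → 0 vs 3 = True. Stack: [True]
POP_JUMP_IF_FALSE → pop True; no jump. Stack: []
LOAD_FAST_LOAD_FAST q,i → push -15,0. Stack: [-15, 0]
BINARY_OP - → -15 - 0 = -15. Stack: [-15]
STORE_FAST q → q=-15. Stack: []
LOAD_CONST → push 8. Stack: [8]
STORE_FAST q → q=8. Stack: []
LOAD_FAST i → push 0. Stack: [0]
LOAD_CONST → push 1. Stack: [0, 1]
BINARY_OP + → 0 + 1 = 1. Stack: [1]
STORE_FAST i → i=1. Stack: []
LOAD_FAST i → push 1. Stack: [1]
LOAD_CONST → push 3. Stack: [1, 3]
COMPARE_OP bool(<) → 1 vs 3 = True. Stack: [True]
POP_JUMP_IF_FALSE → pop True; no jump. Stack: []
LOAD_FAST_LOAD_FAST q,i → push 8,1. Stack: [8, 1]
BINARY_OP - → 8 - 1 = 7. Stack: [7]
STORE_FAST q → q=7. Stack: []
LOAD_CONST → push 8. Stack: [8]
STORE_FAST q → q=8. Stack: []
LOAD_FAST i → push 1. Stack: [1]
LOAD_CONST → push 1. Stack: [1, 1]
BINARY_OP + → 1 + 1 = 2. Stack: [2]
STORE_FAST i → i=2. Stack: []
LOAD_FAST i → push 2. Stack: [2]
LOAD_CONST → push 3. Stack: [2, 3]
COMPARE_OP bool(<) → 2 vs 3 = True. Stack: [True]
POP_JUMP_IF_FALSE → pop True; no jump. Stack: []
LOAD_FAST_LOAD_FAST q,i → push 8,2. Stack: [8, 2]
BINARY_OP - → 8 - 2 = 6. Stack: [6]
STORE_FAST q → q=6. Stack: []
LOAD_CONST → push 8. Stack: [8]
STORE_FAST q → q=8. Stack: []
LOAD_FAST i → push 2. Stack: [2]
LOAD_CONST → push 1. Stack: [2, 1]
BINARY_OP + → 2 + 1 = 3. Stack: [3]
STORE_FAST i → i=3. Stack: []
LOAD_FAST i → push 3. Stack: [3]
LOAD_CONST → push 3. Stack: [3, 3]
COMPARE_OP bool(<) → 3 vs 3 = False. Stack: [False]
POP_JUMP_IF_FALSE → pop False; jump. Stack: []
LOAD_FAST q → push 8. Stack: [8]
RETURN_VALUE → return 8.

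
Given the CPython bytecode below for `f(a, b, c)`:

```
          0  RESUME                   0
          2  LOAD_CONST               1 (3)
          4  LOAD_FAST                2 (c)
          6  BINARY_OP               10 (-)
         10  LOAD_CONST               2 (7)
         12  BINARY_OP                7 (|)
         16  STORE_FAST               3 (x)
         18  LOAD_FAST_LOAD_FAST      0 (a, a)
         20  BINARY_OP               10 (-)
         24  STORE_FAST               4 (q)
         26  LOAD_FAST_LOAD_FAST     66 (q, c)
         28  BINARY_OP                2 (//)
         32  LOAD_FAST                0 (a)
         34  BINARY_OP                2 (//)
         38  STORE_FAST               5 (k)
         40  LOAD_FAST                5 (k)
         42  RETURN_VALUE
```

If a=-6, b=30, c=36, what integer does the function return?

LOAD_CONST → push 3. Stack: [3]
LOAD_FAST c → push 36. Stack: [3, 36]
BINARY_OP - → 3 - 36 = -33. Stack: [-33]
LOAD_CONST → push 7. Stack: [-33, 7]
BINARY_OP | → -33 | 7 = -33. Stack: [-33]
STORE_FAST x → x=-33. Stack: []
LOAD_FAST_LOAD_FAST a,a → push -6,-6. Stack: [-6, -6]
BINARY_OP - → -6 - -6 = 0. Stack: [0]
STORE_FAST q → q=0. Stack: []
LOAD_FAST_LOAD_FAST q,c → push 0,36. Stack: [0, 36]
BINARY_OP // → 0 // 36 = 0. Stack: [0]
LOAD_FAST a → push -6. Stack: [0, -6]
BINARY_OP // → 0 // -6 = 0. Stack: [0]
STORE_FAST k → k=0. Stack: []
LOAD_FAST k → push 0. Stack: [0]
RETURN_VALUE → return 0.

0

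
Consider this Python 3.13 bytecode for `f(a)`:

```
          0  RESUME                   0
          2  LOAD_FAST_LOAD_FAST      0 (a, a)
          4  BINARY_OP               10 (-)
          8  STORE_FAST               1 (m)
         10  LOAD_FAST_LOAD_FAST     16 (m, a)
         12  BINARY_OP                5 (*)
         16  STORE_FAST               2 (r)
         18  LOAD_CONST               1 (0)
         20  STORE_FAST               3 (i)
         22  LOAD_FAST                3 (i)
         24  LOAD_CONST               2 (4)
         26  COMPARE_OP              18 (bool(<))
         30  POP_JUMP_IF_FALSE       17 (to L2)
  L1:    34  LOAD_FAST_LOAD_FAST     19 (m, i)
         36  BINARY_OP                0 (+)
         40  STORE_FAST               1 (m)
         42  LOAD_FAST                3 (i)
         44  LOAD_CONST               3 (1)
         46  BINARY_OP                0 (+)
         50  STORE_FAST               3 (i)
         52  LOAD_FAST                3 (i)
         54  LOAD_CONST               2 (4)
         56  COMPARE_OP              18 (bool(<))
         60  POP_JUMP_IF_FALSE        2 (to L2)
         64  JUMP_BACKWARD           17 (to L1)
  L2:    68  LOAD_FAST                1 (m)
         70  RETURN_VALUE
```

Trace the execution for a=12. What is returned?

6

LOAD_FAST_LOAD_FAST a,a → push 12,12. Stack: [12, 12]
BINARY_OP - → 12 - 12 = 0. Stack: [0]
STORE_FAST m → m=0. Stack: []
LOAD_FAST_LOAD_FAST m,a → push 0,12. Stack: [0, 12]
BINARY_OP * → 0 * 12 = 0. Stack: [0]
STORE_FAST r → r=0. Stack: []
LOAD_CONST → push 0. Stack: [0]
STORE_FAST i → i=0. Stack: []
LOAD_FAST i → push 0. Stack: [0]
LOAD_CONST → push 4. Stack: [0, 4]
COMPARE_OP bool(<) → 0 vs 4 = True. Stack: [True]
POP_JUMP_IF_FALSE → pop True; no jump. Stack: []
LOAD_FAST_LOAD_FAST m,i → push 0,0. Stack: [0, 0]
BINARY_OP + → 0 + 0 = 0. Stack: [0]
STORE_FAST m → m=0. Stack: []
LOAD_FAST i → push 0. Stack: [0]
LOAD_CONST → push 1. Stack: [0, 1]
BINARY_OP + → 0 + 1 = 1. Stack: [1]
STORE_FAST i → i=1. Stack: []
LOAD_FAST i → push 1. Stack: [1]
LOAD_CONST → push 4. Stack: [1, 4]
COMPARE_OP bool(<) → 1 vs 4 = True. Stack: [True]
POP_JUMP_IF_FALSE → pop True; no jump. Stack: []
LOAD_FAST_LOAD_FAST m,i → push 0,1. Stack: [0, 1]
BINARY_OP + → 0 + 1 = 1. Stack: [1]
STORE_FAST m → m=1. Stack: []
LOAD_FAST i → push 1. Stack: [1]
LOAD_CONST → push 1. Stack: [1, 1]
BINARY_OP + → 1 + 1 = 2. Stack: [2]
STORE_FAST i → i=2. Stack: []
LOAD_FAST i → push 2. Stack: [2]
LOAD_CONST → push 4. Stack: [2, 4]
COMPARE_OP bool(<) → 2 vs 4 = True. Stack: [True]
POP_JUMP_IF_FALSE → pop True; no jump. Stack: []
LOAD_FAST_LOAD_FAST m,i → push 1,2. Stack: [1, 2]
BINARY_OP + → 1 + 2 = 3. Stack: [3]
STORE_FAST m → m=3. Stack: []
LOAD_FAST i → push 2. Stack: [2]
LOAD_CONST → push 1. Stack: [2, 1]
BINARY_OP + → 2 + 1 = 3. Stack: [3]
STORE_FAST i → i=3. Stack: []
LOAD_FAST i → push 3. Stack: [3]
LOAD_CONST → push 4. Stack: [3, 4]
COMPARE_OP bool(<) → 3 vs 4 = True. Stack: [True]
POP_JUMP_IF_FALSE → pop True; no jump. Stack: []
LOAD_FAST_LOAD_FAST m,i → push 3,3. Stack: [3, 3]
BINARY_OP + → 3 + 3 = 6. Stack: [6]
STORE_FAST m → m=6. Stack: []
LOAD_FAST i → push 3. Stack: [3]
LOAD_CONST → push 1. Stack: [3, 1]
BINARY_OP + → 3 + 1 = 4. Stack: [4]
STORE_FAST i → i=4. Stack: []
LOAD_FAST i → push 4. Stack: [4]
LOAD_CONST → push 4. Stack: [4, 4]
COMPARE_OP bool(<) → 4 vs 4 = False. Stack: [False]
POP_JUMP_IF_FALSE → pop False; jump. Stack: []
LOAD_FAST m → push 6. Stack: [6]
RETURN_VALUE → return 6.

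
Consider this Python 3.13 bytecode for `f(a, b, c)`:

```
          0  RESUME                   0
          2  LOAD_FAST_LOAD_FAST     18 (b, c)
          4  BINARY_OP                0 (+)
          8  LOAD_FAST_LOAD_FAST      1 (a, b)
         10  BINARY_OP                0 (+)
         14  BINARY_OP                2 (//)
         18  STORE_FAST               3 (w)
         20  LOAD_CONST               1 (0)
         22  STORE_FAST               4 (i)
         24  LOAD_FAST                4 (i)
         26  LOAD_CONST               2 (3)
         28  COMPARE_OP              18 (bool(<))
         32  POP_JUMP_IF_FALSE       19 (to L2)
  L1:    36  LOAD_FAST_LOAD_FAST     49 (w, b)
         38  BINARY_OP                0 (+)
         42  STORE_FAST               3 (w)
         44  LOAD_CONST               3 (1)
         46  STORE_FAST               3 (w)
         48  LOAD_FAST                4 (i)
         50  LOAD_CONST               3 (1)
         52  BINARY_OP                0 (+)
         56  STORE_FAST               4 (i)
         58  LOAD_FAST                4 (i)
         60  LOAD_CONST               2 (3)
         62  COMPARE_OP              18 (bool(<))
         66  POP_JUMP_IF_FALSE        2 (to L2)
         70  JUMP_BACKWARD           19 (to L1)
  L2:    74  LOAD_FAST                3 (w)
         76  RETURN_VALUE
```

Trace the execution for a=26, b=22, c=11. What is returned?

LOAD_FAST_LOAD_FAST b,c → push 22,11. Stack: [22, 11]
BINARY_OP + → 22 + 11 = 33. Stack: [33]
LOAD_FAST_LOAD_FAST a,b → push 26,22. Stack: [33, 26, 22]
BINARY_OP + → 26 + 22 = 48. Stack: [33, 48]
BINARY_OP // → 33 // 48 = 0. Stack: [0]
STORE_FAST w → w=0. Stack: []
LOAD_CONST → push 0. Stack: [0]
STORE_FAST i → i=0. Stack: []
LOAD_FAST i → push 0. Stack: [0]
LOAD_CONST → push 3. Stack: [0, 3]
COMPARE_OP bool(<) → 0 vs 3 = True. Stack: [True]
POP_JUMP_IF_FALSE → pop True; no jump. Stack: []
LOAD_FAST_LOAD_FAST w,b → push 0,22. Stack: [0, 22]
BINARY_OP + → 0 + 22 = 22. Stack: [22]
STORE_FAST w → w=22. Stack: []
LOAD_CONST → push 1. Stack: [1]
STORE_FAST w → w=1. Stack: []
LOAD_FAST i → push 0. Stack: [0]
LOAD_CONST → push 1. Stack: [0, 1]
BINARY_OP + → 0 + 1 = 1. Stack: [1]
STORE_FAST i → i=1. Stack: []
LOAD_FAST i → push 1. Stack: [1]
LOAD_CONST → push 3. Stack: [1, 3]
COMPARE_OP bool(<) → 1 vs 3 = True. Stack: [True]
POP_JUMP_IF_FALSE → pop True; no jump. Stack: []
LOAD_FAST_LOAD_FAST w,b → push 1,22. Stack: [1, 22]
BINARY_OP + → 1 + 22 = 23. Stack: [23]
STORE_FAST w → w=23. Stack: []
LOAD_CONST → push 1. Stack: [1]
STORE_FAST w → w=1. Stack: []
LOAD_FAST i → push 1. Stack: [1]
LOAD_CONST → push 1. Stack: [1, 1]
BINARY_OP + → 1 + 1 = 2. Stack: [2]
STORE_FAST i → i=2. Stack: []
LOAD_FAST i → push 2. Stack: [2]
LOAD_CONST → push 3. Stack: [2, 3]
COMPARE_OP bool(<) → 2 vs 3 = True. Stack: [True]
POP_JUMP_IF_FALSE → pop True; no jump. Stack: []
LOAD_FAST_LOAD_FAST w,b → push 1,22. Stack: [1, 22]
BINARY_OP + → 1 + 22 = 23. Stack: [23]
STORE_FAST w → w=23. Stack: []
LOAD_CONST → push 1. Stack: [1]
STORE_FAST w → w=1. Stack: []
LOAD_FAST i → push 2. Stack: [2]
LOAD_CONST → push 1. Stack: [2, 1]
BINARY_OP + → 2 + 1 = 3. Stack: [3]
STORE_FAST i → i=3. Stack: []
LOAD_FAST i → push 3. Stack: [3]
LOAD_CONST → push 3. Stack: [3, 3]
COMPARE_OP bool(<) → 3 vs 3 = False. Stack: [False]
POP_JUMP_IF_FALSE → pop False; jump. Stack: []
LOAD_FAST w → push 1. Stack: [1]
RETURN_VALUE → return 1.

1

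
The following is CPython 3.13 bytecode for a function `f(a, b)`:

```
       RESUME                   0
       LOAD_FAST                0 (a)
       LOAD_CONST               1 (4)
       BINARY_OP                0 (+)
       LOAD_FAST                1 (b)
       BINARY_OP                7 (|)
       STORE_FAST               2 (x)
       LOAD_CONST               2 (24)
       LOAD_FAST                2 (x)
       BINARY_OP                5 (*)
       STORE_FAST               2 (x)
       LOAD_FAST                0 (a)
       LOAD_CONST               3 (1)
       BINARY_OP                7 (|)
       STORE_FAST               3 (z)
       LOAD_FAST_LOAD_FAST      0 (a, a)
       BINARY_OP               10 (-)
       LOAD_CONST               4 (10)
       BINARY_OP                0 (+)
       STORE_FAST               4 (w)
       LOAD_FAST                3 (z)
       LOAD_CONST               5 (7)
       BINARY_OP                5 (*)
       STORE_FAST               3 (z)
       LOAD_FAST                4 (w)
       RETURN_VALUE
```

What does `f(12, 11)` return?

LOAD_FAST a → push 12. Stack: [12]
LOAD_CONST → push 4. Stack: [12, 4]
BINARY_OP + → 12 + 4 = 16. Stack: [16]
LOAD_FAST b → push 11. Stack: [16, 11]
BINARY_OP | → 16 | 11 = 27. Stack: [27]
STORE_FAST x → x=27. Stack: []
LOAD_CONST → push 24. Stack: [24]
LOAD_FAST x → push 27. Stack: [24, 27]
BINARY_OP * → 24 * 27 = 648. Stack: [648]
STORE_FAST x → x=648. Stack: []
LOAD_FAST a → push 12. Stack: [12]
LOAD_CONST → push 1. Stack: [12, 1]
BINARY_OP | → 12 | 1 = 13. Stack: [13]
STORE_FAST z → z=13. Stack: []
LOAD_FAST_LOAD_FAST a,a → push 12,12. Stack: [12, 12]
BINARY_OP - → 12 - 12 = 0. Stack: [0]
LOAD_CONST → push 10. Stack: [0, 10]
BINARY_OP + → 0 + 10 = 10. Stack: [10]
STORE_FAST w → w=10. Stack: []
LOAD_FAST z → push 13. Stack: [13]
LOAD_CONST → push 7. Stack: [13, 7]
BINARY_OP * → 13 * 7 = 91. Stack: [91]
STORE_FAST z → z=91. Stack: []
LOAD_FAST w → push 10. Stack: [10]
RETURN_VALUE → return 10.

10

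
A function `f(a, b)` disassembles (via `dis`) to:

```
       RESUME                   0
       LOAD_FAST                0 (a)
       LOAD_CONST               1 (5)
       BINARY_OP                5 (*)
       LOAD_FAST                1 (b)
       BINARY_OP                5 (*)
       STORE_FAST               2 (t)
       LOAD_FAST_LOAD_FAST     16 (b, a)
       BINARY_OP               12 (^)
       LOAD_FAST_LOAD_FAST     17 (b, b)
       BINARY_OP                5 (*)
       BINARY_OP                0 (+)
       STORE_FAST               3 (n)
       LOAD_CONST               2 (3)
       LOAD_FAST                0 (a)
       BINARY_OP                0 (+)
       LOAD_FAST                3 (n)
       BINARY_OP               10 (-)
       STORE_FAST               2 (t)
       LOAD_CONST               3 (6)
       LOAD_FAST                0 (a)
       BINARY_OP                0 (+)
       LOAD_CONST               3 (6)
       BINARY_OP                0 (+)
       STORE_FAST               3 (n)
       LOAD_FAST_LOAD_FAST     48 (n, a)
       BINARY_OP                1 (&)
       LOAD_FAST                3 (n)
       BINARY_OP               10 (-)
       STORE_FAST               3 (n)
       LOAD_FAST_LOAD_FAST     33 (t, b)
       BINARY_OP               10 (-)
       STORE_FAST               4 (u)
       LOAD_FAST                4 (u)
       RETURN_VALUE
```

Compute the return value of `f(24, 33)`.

LOAD_FAST a → push 24. Stack: [24]
LOAD_CONST → push 5. Stack: [24, 5]
BINARY_OP * → 24 * 5 = 120. Stack: [120]
LOAD_FAST b → push 33. Stack: [120, 33]
BINARY_OP * → 120 * 33 = 3960. Stack: [3960]
STORE_FAST t → t=3960. Stack: []
LOAD_FAST_LOAD_FAST b,a → push 33,24. Stack: [33, 24]
BINARY_OP ^ → 33 ^ 24 = 57. Stack: [57]
LOAD_FAST_LOAD_FAST b,b → push 33,33. Stack: [57, 33, 33]
BINARY_OP * → 33 * 33 = 1089. Stack: [57, 1089]
BINARY_OP + → 57 + 1089 = 1146. Stack: [1146]
STORE_FAST n → n=1146. Stack: []
LOAD_CONST → push 3. Stack: [3]
LOAD_FAST a → push 24. Stack: [3, 24]
BINARY_OP + → 3 + 24 = 27. Stack: [27]
LOAD_FAST n → push 1146. Stack: [27, 1146]
BINARY_OP - → 27 - 1146 = -1119. Stack: [-1119]
STORE_FAST t → t=-1119. Stack: []
LOAD_CONST → push 6. Stack: [6]
LOAD_FAST a → push 24. Stack: [6, 24]
BINARY_OP + → 6 + 24 = 30. Stack: [30]
LOAD_CONST → push 6. Stack: [30, 6]
BINARY_OP + → 30 + 6 = 36. Stack: [36]
STORE_FAST n → n=36. Stack: []
LOAD_FAST_LOAD_FAST n,a → push 36,24. Stack: [36, 24]
BINARY_OP & → 36 & 24 = 0. Stack: [0]
LOAD_FAST n → push 36. Stack: [0, 36]
BINARY_OP - → 0 - 36 = -36. Stack: [-36]
STORE_FAST n → n=-36. Stack: []
LOAD_FAST_LOAD_FAST t,b → push -1119,33. Stack: [-1119, 33]
BINARY_OP - → -1119 - 33 = -1152. Stack: [-1152]
STORE_FAST u → u=-1152. Stack: []
LOAD_FAST u → push -1152. Stack: [-1152]
RETURN_VALUE → return -1152.

-1152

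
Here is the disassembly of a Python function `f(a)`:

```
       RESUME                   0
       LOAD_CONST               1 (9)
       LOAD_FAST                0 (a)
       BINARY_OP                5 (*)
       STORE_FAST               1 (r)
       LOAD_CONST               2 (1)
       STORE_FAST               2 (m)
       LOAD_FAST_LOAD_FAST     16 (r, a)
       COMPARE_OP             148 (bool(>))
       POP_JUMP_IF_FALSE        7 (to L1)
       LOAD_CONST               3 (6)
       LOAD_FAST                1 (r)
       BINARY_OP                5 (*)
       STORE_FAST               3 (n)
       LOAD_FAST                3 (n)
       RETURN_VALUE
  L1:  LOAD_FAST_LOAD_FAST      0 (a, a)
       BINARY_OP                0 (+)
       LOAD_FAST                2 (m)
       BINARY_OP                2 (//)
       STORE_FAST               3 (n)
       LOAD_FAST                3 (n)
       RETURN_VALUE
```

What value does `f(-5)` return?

-10

LOAD_CONST → push 9. Stack: [9]
LOAD_FAST a → push -5. Stack: [9, -5]
BINARY_OP * → 9 * -5 = -45. Stack: [-45]
STORE_FAST r → r=-45. Stack: []
LOAD_CONST → push 1. Stack: [1]
STORE_FAST m → m=1. Stack: []
LOAD_FAST_LOAD_FAST r,a → push -45,-5. Stack: [-45, -5]
COMPARE_OP bool(>) → -45 vs -5 = False. Stack: [False]
POP_JUMP_IF_FALSE → pop False; jump. Stack: []
LOAD_FAST_LOAD_FAST a,a → push -5,-5. Stack: [-5, -5]
BINARY_OP + → -5 + -5 = -10. Stack: [-10]
LOAD_FAST m → push 1. Stack: [-10, 1]
BINARY_OP // → -10 // 1 = -10. Stack: [-10]
STORE_FAST n → n=-10. Stack: []
LOAD_FAST n → push -10. Stack: [-10]
RETURN_VALUE → return -10.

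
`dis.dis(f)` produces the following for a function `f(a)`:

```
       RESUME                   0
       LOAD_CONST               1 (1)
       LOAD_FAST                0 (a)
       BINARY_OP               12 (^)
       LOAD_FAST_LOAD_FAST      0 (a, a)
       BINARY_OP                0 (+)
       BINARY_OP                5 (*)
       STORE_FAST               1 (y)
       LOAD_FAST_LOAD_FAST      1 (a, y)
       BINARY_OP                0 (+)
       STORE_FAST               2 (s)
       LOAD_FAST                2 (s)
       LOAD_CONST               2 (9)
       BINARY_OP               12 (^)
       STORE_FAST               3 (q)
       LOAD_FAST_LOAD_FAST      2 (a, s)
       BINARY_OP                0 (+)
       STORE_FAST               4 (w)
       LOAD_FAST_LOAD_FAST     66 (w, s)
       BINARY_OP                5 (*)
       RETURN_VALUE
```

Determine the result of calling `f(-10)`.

27200

LOAD_CONST → push 1. Stack: [1]
LOAD_FAST a → push -10. Stack: [1, -10]
BINARY_OP ^ → 1 ^ -10 = -9. Stack: [-9]
LOAD_FAST_LOAD_FAST a,a → push -10,-10. Stack: [-9, -10, -10]
BINARY_OP + → -10 + -10 = -20. Stack: [-9, -20]
BINARY_OP * → -9 * -20 = 180. Stack: [180]
STORE_FAST y → y=180. Stack: []
LOAD_FAST_LOAD_FAST a,y → push -10,180. Stack: [-10, 180]
BINARY_OP + → -10 + 180 = 170. Stack: [170]
STORE_FAST s → s=170. Stack: []
LOAD_FAST s → push 170. Stack: [170]
LOAD_CONST → push 9. Stack: [170, 9]
BINARY_OP ^ → 170 ^ 9 = 163. Stack: [163]
STORE_FAST q → q=163. Stack: []
LOAD_FAST_LOAD_FAST a,s → push -10,170. Stack: [-10, 170]
BINARY_OP + → -10 + 170 = 160. Stack: [160]
STORE_FAST w → w=160. Stack: []
LOAD_FAST_LOAD_FAST w,s → push 160,170. Stack: [160, 170]
BINARY_OP * → 160 * 170 = 27200. Stack: [27200]
RETURN_VALUE → return 27200.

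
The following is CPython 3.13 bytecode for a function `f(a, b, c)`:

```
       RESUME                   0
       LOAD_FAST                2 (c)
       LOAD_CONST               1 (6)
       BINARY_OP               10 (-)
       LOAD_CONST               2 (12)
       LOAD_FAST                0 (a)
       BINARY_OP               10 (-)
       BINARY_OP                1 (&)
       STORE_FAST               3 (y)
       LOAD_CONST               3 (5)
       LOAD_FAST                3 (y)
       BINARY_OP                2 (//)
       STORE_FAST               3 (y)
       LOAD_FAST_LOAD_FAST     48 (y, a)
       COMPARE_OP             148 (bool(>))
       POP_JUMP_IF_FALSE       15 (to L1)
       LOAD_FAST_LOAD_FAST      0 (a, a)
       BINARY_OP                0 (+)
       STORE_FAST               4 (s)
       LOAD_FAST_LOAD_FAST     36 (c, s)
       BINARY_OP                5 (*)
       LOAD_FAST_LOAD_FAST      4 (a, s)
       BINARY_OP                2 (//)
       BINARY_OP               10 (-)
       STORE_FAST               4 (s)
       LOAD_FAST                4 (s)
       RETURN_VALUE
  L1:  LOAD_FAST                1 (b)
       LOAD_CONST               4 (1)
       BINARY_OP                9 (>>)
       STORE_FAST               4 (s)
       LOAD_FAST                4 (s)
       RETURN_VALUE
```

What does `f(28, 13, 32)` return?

6

LOAD_FAST c → push 32. Stack: [32]
LOAD_CONST → push 6. Stack: [32, 6]
BINARY_OP - → 32 - 6 = 26. Stack: [26]
LOAD_CONST → push 12. Stack: [26, 12]
LOAD_FAST a → push 28. Stack: [26, 12, 28]
BINARY_OP - → 12 - 28 = -16. Stack: [26, -16]
BINARY_OP & → 26 & -16 = 16. Stack: [16]
STORE_FAST y → y=16. Stack: []
LOAD_CONST → push 5. Stack: [5]
LOAD_FAST y → push 16. Stack: [5, 16]
BINARY_OP // → 5 // 16 = 0. Stack: [0]
STORE_FAST y → y=0. Stack: []
LOAD_FAST_LOAD_FAST y,a → push 0,28. Stack: [0, 28]
COMPARE_OP bool(>) → 0 vs 28 = False. Stack: [False]
POP_JUMP_IF_FALSE → pop False; jump. Stack: []
LOAD_FAST b → push 13. Stack: [13]
LOAD_CONST → push 1. Stack: [13, 1]
BINARY_OP >> → 13 >> 1 = 6. Stack: [6]
STORE_FAST s → s=6. Stack: []
LOAD_FAST s → push 6. Stack: [6]
RETURN_VALUE → return 6.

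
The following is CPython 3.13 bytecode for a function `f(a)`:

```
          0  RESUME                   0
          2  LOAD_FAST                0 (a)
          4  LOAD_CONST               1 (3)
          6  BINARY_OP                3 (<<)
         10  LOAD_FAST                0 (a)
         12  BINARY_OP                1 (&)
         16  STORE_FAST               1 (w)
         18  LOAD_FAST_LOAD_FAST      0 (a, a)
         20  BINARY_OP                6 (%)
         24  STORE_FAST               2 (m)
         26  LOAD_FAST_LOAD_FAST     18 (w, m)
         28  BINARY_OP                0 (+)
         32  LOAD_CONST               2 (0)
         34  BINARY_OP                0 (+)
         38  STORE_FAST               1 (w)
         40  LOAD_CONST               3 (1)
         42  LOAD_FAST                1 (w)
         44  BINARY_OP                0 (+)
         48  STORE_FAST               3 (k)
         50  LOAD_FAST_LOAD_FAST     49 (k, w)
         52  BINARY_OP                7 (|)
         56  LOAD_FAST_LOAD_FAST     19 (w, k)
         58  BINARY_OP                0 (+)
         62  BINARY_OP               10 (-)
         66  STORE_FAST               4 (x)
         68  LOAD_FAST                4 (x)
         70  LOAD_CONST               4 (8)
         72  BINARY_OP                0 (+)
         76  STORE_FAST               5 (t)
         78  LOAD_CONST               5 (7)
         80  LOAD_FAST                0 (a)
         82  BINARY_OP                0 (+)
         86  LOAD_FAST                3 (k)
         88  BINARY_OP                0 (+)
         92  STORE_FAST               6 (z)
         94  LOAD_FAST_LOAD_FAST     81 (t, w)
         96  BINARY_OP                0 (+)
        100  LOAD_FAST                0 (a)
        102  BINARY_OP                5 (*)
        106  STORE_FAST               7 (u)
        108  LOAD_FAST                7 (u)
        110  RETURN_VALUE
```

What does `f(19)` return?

152

LOAD_FAST a → push 19. Stack: [19]
LOAD_CONST → push 3. Stack: [19, 3]
BINARY_OP << → 19 << 3 = 152. Stack: [152]
LOAD_FAST a → push 19. Stack: [152, 19]
BINARY_OP & → 152 & 19 = 16. Stack: [16]
STORE_FAST w → w=16. Stack: []
LOAD_FAST_LOAD_FAST a,a → push 19,19. Stack: [19, 19]
BINARY_OP % → 19 % 19 = 0. Stack: [0]
STORE_FAST m → m=0. Stack: []
LOAD_FAST_LOAD_FAST w,m → push 16,0. Stack: [16, 0]
BINARY_OP + → 16 + 0 = 16. Stack: [16]
LOAD_CONST → push 0. Stack: [16, 0]
BINARY_OP + → 16 + 0 = 16. Stack: [16]
STORE_FAST w → w=16. Stack: []
LOAD_CONST → push 1. Stack: [1]
LOAD_FAST w → push 16. Stack: [1, 16]
BINARY_OP + → 1 + 16 = 17. Stack: [17]
STORE_FAST k → k=17. Stack: []
LOAD_FAST_LOAD_FAST k,w → push 17,16. Stack: [17, 16]
BINARY_OP | → 17 | 16 = 17. Stack: [17]
LOAD_FAST_LOAD_FAST w,k → push 16,17. Stack: [17, 16, 17]
BINARY_OP + → 16 + 17 = 33. Stack: [17, 33]
BINARY_OP - → 17 - 33 = -16. Stack: [-16]
STORE_FAST x → x=-16. Stack: []
LOAD_FAST x → push -16. Stack: [-16]
LOAD_CONST → push 8. Stack: [-16, 8]
BINARY_OP + → -16 + 8 = -8. Stack: [-8]
STORE_FAST t → t=-8. Stack: []
LOAD_CONST → push 7. Stack: [7]
LOAD_FAST a → push 19. Stack: [7, 19]
BINARY_OP + → 7 + 19 = 26. Stack: [26]
LOAD_FAST k → push 17. Stack: [26, 17]
BINARY_OP + → 26 + 17 = 43. Stack: [43]
STORE_FAST z → z=43. Stack: []
LOAD_FAST_LOAD_FAST t,w → push -8,16. Stack: [-8, 16]
BINARY_OP + → -8 + 16 = 8. Stack: [8]
LOAD_FAST a → push 19. Stack: [8, 19]
BINARY_OP * → 8 * 19 = 152. Stack: [152]
STORE_FAST u → u=152. Stack: []
LOAD_FAST u → push 152. Stack: [152]
RETURN_VALUE → return 152.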